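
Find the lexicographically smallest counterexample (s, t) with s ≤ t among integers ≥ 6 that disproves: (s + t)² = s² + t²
(s, t) = (6, 6)

Substituting (6, 6) into the claim:
LHS = (6 + 6)² = 144
RHS = 6² + 6² = 72

Since LHS ≠ RHS, this pair disproves the claim, and no lexicographically smaller pair (s ≤ t, integers ≥ 6) does.

For instance (11, 11) is also a counterexample (LHS = 484, RHS = 242), but it's lexicographically larger.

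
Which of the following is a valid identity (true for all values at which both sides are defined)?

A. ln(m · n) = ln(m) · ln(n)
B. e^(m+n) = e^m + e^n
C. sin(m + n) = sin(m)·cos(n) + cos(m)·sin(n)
A: fails at (5, 8) — LHS = ln(40) ≈ 3.689, RHS = ln(5)·ln(8) ≈ 3.347.
B: fails at (1, 5) — LHS = e^6 ≈ 403.4, RHS = e + e^5 ≈ 151.1.
C: holds — e.g. at (3, 4), both sides equal sin(7) ≈ 0.657.

Answer: C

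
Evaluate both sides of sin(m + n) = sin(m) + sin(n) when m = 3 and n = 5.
LHS = sin(3 + 5) = sin(8) ≈ 0.9894
RHS = sin(3) + sin(5) ≈ -0.8178

LHS ≠ RHS (they differ by about 1.807), so the equation does not hold here.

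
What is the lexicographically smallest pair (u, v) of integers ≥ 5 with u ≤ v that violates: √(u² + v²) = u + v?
(u, v) = (5, 5)

Substituting (5, 5) into the claim:
LHS = √(5² + 5²) = 5·√(2) ≈ 7.071
RHS = 5 + 5 = 10

Since LHS ≠ RHS, this pair disproves the claim, and no lexicographically smaller pair (u ≤ v, integers ≥ 5) does.

For instance (5, 7) is also a counterexample (LHS = √(74) ≈ 8.602, RHS = 12), but it's lexicographically larger.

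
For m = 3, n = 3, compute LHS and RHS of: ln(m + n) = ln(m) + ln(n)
LHS = ln(3 + 3) = ln(6) ≈ 1.792
RHS = ln(3) + ln(3) = 2·ln(3) ≈ 2.197

LHS ≠ RHS (they differ by about 0.4055), so the equation does not hold here.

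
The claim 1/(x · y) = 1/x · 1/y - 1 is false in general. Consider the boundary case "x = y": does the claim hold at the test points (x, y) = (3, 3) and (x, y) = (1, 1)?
No, fails at both test points

At (3, 3): LHS = 1/9 ≠ RHS = -8/9
At (1, 1): LHS = 1 ≠ RHS = 0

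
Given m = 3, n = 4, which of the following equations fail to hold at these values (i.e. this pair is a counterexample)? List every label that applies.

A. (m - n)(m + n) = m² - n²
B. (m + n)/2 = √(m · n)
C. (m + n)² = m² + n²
Evaluating each claim at the given values:
A. LHS = -7, RHS = -7 → holds here (LHS = RHS)
B. LHS = 7/2, RHS = 2·√(3) ≈ 3.464 → fails here (LHS ≠ RHS)
C. LHS = 49, RHS = 25 → fails here (LHS ≠ RHS)

Answer: B, C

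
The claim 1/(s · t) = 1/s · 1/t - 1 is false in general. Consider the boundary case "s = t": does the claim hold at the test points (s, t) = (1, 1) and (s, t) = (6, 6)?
No, fails at both test points

At (1, 1): LHS = 1 ≠ RHS = 0
At (6, 6): LHS = 1/36 ≠ RHS = -35/36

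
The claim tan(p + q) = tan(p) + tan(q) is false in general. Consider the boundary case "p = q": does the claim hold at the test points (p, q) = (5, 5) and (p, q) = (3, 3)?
At (5, 5): LHS = tan(10) ≈ 0.6484 ≠ RHS = 2·tan(5) ≈ -6.761
At (3, 3): LHS = tan(6) ≈ -0.291 ≠ RHS = 2·tan(3) ≈ -0.2851

Answer: No, fails at both test points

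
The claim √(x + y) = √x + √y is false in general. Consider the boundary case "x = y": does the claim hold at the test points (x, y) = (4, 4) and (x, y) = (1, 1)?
No, fails at both test points

At (4, 4): LHS = 2·√(2) ≈ 2.828 ≠ RHS = 4
At (1, 1): LHS = √(2) ≈ 1.414 ≠ RHS = 2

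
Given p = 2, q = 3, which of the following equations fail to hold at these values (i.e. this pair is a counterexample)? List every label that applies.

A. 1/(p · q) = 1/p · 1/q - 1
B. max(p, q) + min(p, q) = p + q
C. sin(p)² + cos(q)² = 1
A, C

Evaluating each claim at the given values:
A. LHS = 1/6, RHS = -5/6 → fails here (LHS ≠ RHS)
B. LHS = 5, RHS = 5 → holds here (LHS = RHS)
C. LHS = sin(2)² + cos(3)² ≈ 1.807, RHS = 1 → fails here (LHS ≠ RHS)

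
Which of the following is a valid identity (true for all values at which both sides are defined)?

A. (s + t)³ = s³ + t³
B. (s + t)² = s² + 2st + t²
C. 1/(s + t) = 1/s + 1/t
A: fails at (5, 5) — LHS = 1000, RHS = 250.
B: holds — e.g. at (1, 5), both sides equal 36.
C: fails at (6, 7) — LHS = 1/13, RHS = 13/42.

Answer: B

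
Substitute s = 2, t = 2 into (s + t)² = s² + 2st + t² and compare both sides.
LHS = (2 + 2)² = 16
RHS = 2² + 2·2·2 + 2² = 16

LHS = RHS: the two sides agree.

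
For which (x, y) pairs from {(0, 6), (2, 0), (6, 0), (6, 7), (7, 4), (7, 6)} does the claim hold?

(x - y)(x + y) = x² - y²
All pairs

Testing each pair:
(0, 6): LHS = -36, RHS = -36 → holds
(2, 0): LHS = 4, RHS = 4 → holds
(6, 0): LHS = 36, RHS = 36 → holds
(6, 7): LHS = -13, RHS = -13 → holds
(7, 4): LHS = 33, RHS = 33 → holds
(7, 6): LHS = 13, RHS = 13 → holds

Every pair satisfies the claim.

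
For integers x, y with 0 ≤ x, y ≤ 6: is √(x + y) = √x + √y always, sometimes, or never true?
Sometimes true

It holds at (x, y) = (0, 0) (both sides equal 0), but fails at (x, y) = (4, 1) (LHS = √(5) ≈ 2.236, RHS = 3).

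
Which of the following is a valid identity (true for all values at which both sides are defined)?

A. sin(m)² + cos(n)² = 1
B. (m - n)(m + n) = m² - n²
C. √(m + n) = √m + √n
B

A: fails at (6, 7) — LHS = sin(6)² + cos(7)² ≈ 0.6464, RHS = 1.
B: holds — e.g. at (2, 3), both sides equal -5.
C: fails at (3, 3) — LHS = √(6) ≈ 2.449, RHS = 2·√(3) ≈ 3.464.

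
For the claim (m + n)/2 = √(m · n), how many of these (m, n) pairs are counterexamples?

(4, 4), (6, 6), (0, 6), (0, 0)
Testing each pair:
(4, 4): LHS = 4, RHS = 4 → satisfies claim
(6, 6): LHS = 6, RHS = 6 → satisfies claim
(0, 6): LHS = 3, RHS = 0 → counterexample
(0, 0): LHS = 0, RHS = 0 → satisfies claim

That makes 1 counterexample.

Answer: 1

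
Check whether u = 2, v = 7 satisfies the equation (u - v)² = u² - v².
Substituting u = 2, v = 7:

LHS = (2 - 7)² = 25
RHS = 2² - 7² = -45

LHS ≠ RHS, so the equation does not hold at this point.

Answer: Fails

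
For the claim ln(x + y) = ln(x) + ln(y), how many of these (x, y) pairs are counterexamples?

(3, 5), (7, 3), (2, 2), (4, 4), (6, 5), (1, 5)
5

Testing each pair:
(3, 5): LHS = ln(8) ≈ 2.079, RHS = ln(3) + ln(5) ≈ 2.708 → counterexample
(7, 3): LHS = ln(10) ≈ 2.303, RHS = ln(3) + ln(7) ≈ 3.045 → counterexample
(2, 2): LHS = ln(4) ≈ 1.386, RHS = 2·ln(2) ≈ 1.386 → satisfies claim
(4, 4): LHS = ln(8) ≈ 2.079, RHS = 2·ln(4) ≈ 2.773 → counterexample
(6, 5): LHS = ln(11) ≈ 2.398, RHS = ln(5) + ln(6) ≈ 3.401 → counterexample
(1, 5): LHS = ln(6) ≈ 1.792, RHS = ln(5) ≈ 1.609 → counterexample

That makes 5 counterexamples.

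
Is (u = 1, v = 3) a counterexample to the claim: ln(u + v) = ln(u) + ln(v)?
Yes

Substituting u = 1, v = 3:
LHS = ln(1 + 3) = ln(4) ≈ 1.386
RHS = ln(1) + ln(3) = ln(3) ≈ 1.099

Since LHS ≠ RHS, this pair disproves the claim.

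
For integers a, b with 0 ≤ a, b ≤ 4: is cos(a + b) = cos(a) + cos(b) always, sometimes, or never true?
The claim fails for every pair in the range. For instance at (a, b) = (4, 2): LHS = cos(6) ≈ 0.9602, RHS = cos(4) + cos(2) ≈ -1.07.

Answer: Never true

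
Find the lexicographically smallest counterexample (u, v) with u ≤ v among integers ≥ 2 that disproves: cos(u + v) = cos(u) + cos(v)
Substituting (2, 2) into the claim:
LHS = cos(2 + 2) = cos(4) ≈ -0.6536
RHS = cos(2) + cos(2) = 2·cos(2) ≈ -0.8323

Since LHS ≠ RHS, this pair disproves the claim, and no lexicographically smaller pair (u ≤ v, integers ≥ 2) does.

For instance (3, 6) is also a counterexample (LHS = cos(9) ≈ -0.9111, RHS = cos(3) + cos(6) ≈ -0.02982), but it's lexicographically larger.

Answer: (u, v) = (2, 2)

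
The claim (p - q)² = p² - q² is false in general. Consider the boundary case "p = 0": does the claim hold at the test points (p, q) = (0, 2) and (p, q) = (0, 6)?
At (0, 2): LHS = 4 ≠ RHS = -4
At (0, 6): LHS = 36 ≠ RHS = -36

Answer: No, fails at both test points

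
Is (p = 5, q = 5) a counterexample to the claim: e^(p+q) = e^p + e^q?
Substituting p = 5, q = 5:
LHS = e^(5+5) = e^10 ≈ 22026.5
RHS = e^5 + e^5 = 2·e^5 ≈ 296.8

Since LHS ≠ RHS, this pair disproves the claim.

Answer: Yes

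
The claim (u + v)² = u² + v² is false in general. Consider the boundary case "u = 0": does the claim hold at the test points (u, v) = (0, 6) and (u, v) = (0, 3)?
At (0, 6): LHS = 36, RHS = 36 → equal
At (0, 3): LHS = 9, RHS = 9 → equal

So the claim does hold at both of these boundary points, even though it is not an identity.

Answer: Yes, holds at both test points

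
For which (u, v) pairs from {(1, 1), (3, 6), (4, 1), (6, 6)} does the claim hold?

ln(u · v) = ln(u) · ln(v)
Testing each pair:
(1, 1): LHS = 0, RHS = 0 → holds
(3, 6): LHS = ln(18) ≈ 2.89, RHS = ln(3)·ln(6) ≈ 1.968 → fails
(4, 1): LHS = ln(4) ≈ 1.386, RHS = 0 → fails
(6, 6): LHS = ln(36) ≈ 3.584, RHS = ln(6)² ≈ 3.21 → fails

1 of 4 pairs satisfies the claim.

Answer: (1, 1)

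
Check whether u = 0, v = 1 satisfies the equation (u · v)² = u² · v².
Holds

Substituting u = 0, v = 1:

LHS = (0 · 1)² = 0
RHS = 0² · 1² = 0

LHS = RHS, so the equation holds at this point.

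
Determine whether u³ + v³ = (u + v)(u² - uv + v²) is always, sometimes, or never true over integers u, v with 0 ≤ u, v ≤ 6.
The identity holds for every pair in the range. For instance at (u, v) = (0, 1): both sides equal 1.

Answer: Always true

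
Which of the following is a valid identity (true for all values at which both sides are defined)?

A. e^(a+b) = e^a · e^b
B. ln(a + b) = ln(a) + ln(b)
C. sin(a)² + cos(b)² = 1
A

A: holds — e.g. at (5, 5), both sides equal e^10 ≈ 22026.5.
B: fails at (4, 4) — LHS = ln(8) ≈ 2.079, RHS = 2·ln(4) ≈ 2.773.
C: fails at (1, 4) — LHS = cos(4)² + sin(1)² ≈ 1.135, RHS = 1.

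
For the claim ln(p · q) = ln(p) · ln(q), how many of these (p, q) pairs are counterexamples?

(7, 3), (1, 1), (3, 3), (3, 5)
3

Testing each pair:
(7, 3): LHS = ln(21) ≈ 3.045, RHS = ln(3)·ln(7) ≈ 2.138 → counterexample
(1, 1): LHS = 0, RHS = 0 → satisfies claim
(3, 3): LHS = ln(9) ≈ 2.197, RHS = ln(3)² ≈ 1.207 → counterexample
(3, 5): LHS = ln(15) ≈ 2.708, RHS = ln(3)·ln(5) ≈ 1.768 → counterexample

That makes 3 counterexamples.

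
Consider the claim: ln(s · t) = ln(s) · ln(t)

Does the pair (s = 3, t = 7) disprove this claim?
Yes

Substituting s = 3, t = 7:
LHS = ln(3 · 7) = ln(21) ≈ 3.045
RHS = ln(3) · ln(7) ≈ 2.138

Since LHS ≠ RHS, this pair disproves the claim.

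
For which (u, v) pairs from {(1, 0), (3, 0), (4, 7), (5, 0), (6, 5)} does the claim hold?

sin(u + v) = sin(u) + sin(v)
Testing each pair:
(1, 0): LHS = sin(1) ≈ 0.8415, RHS = sin(1) ≈ 0.8415 → holds
(3, 0): LHS = sin(3) ≈ 0.1411, RHS = sin(3) ≈ 0.1411 → holds
(4, 7): LHS = sin(11) ≈ -1, RHS = sin(4) + sin(7) ≈ -0.09982 → fails
(5, 0): LHS = sin(5) ≈ -0.9589, RHS = sin(5) ≈ -0.9589 → holds
(6, 5): LHS = sin(11) ≈ -1, RHS = sin(5) + sin(6) ≈ -1.238 → fails

3 of 5 pairs satisfy the claim.

Answer: (1, 0), (3, 0), (5, 0)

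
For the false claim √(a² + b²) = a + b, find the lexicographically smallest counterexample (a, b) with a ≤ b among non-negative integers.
(a, b) = (1, 1)

At (0, 1): both sides equal 1, so it holds there.
At (0, 6): both sides equal 6, so it holds there.

Substituting (1, 1) into the claim:
LHS = √(1² + 1²) = √(2) ≈ 1.414
RHS = 1 + 1 = 2

Since LHS ≠ RHS, this pair disproves the claim, and no lexicographically smaller pair (a ≤ b, non-negative integers) does.

For instance (2, 6) is also a counterexample (LHS = 2·√(10) ≈ 6.325, RHS = 8), but it's lexicographically larger.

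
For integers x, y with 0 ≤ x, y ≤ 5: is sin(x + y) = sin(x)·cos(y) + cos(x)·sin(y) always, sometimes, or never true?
Always true

The identity holds for every pair in the range. For instance at (x, y) = (2, 1): both sides equal sin(3) ≈ 0.1411.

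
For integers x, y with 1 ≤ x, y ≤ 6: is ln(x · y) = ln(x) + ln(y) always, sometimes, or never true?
The identity holds for every pair in the range. For instance at (x, y) = (3, 2): both sides equal ln(6) ≈ 1.792.

Answer: Always true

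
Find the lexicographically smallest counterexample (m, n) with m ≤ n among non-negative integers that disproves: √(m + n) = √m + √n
Substituting (1, 1) into the claim:
LHS = √(1 + 1) = √(2) ≈ 1.414
RHS = √1 + √1 = 2

Since LHS ≠ RHS, this pair disproves the claim, and no lexicographically smaller pair (m ≤ n, non-negative integers) does.

For instance (1, 3) is also a counterexample (LHS = 2, RHS = 1 + √(3) ≈ 2.732), but it's lexicographically larger.

Answer: (m, n) = (1, 1)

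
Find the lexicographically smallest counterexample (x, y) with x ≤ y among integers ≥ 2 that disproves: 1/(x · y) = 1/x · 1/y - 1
Substituting (2, 2) into the claim:
LHS = 1/(2 · 2) = 1/4
RHS = 1/2 · 1/2 - 1 = -3/4

Since LHS ≠ RHS, this pair disproves the claim, and no lexicographically smaller pair (x ≤ y, integers ≥ 2) does.

For instance (2, 3) is also a counterexample (LHS = 1/6, RHS = -5/6), but it's lexicographically larger.

Answer: (x, y) = (2, 2)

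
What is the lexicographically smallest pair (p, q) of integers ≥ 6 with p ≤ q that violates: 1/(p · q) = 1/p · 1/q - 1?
(p, q) = (6, 6)

Substituting (6, 6) into the claim:
LHS = 1/(6 · 6) = 1/36
RHS = 1/6 · 1/6 - 1 = -35/36

Since LHS ≠ RHS, this pair disproves the claim, and no lexicographically smaller pair (p ≤ q, integers ≥ 6) does.

For instance (7, 9) is also a counterexample (LHS = 1/63, RHS = -62/63), but it's lexicographically larger.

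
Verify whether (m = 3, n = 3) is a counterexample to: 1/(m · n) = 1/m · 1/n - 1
Yes

Substituting m = 3, n = 3:
LHS = 1/(3 · 3) = 1/9
RHS = 1/3 · 1/3 - 1 = -8/9

Since LHS ≠ RHS, this pair disproves the claim.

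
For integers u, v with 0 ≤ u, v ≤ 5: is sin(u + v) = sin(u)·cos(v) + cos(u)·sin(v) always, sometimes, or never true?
Always true

The identity holds for every pair in the range. For instance at (u, v) = (3, 2): both sides equal sin(5) ≈ -0.9589.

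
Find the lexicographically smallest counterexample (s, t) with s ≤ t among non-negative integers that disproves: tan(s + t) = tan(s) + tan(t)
(s, t) = (1, 1)

At (0, 1): both sides equal tan(1) ≈ 1.557, so it holds there.
At (0, 3): both sides equal tan(3) ≈ -0.1425, so it holds there.

Substituting (1, 1) into the claim:
LHS = tan(1 + 1) = tan(2) ≈ -2.185
RHS = tan(1) + tan(1) = 2·tan(1) ≈ 3.115

Since LHS ≠ RHS, this pair disproves the claim, and no lexicographically smaller pair (s ≤ t, non-negative integers) does.

For instance (6, 6) is also a counterexample (LHS = tan(12) ≈ -0.6359, RHS = 2·tan(6) ≈ -0.582), but it's lexicographically larger.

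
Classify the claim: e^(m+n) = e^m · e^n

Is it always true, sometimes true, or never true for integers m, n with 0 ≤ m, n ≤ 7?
The identity holds for every pair in the range. For instance at (m, n) = (5, 3): both sides equal e^8 ≈ 2981.

Answer: Always true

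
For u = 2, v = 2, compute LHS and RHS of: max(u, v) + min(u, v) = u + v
LHS = max(2, 2) + min(2, 2) = 4
RHS = 2 + 2 = 4

LHS = RHS: the two sides agree.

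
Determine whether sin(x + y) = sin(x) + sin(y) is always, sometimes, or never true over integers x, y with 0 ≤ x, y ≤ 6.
It holds at (x, y) = (3, 0) (both sides equal sin(3) ≈ 0.1411), but fails at (x, y) = (4, 4) (LHS = sin(8) ≈ 0.9894, RHS = 2·sin(4) ≈ -1.514).

Answer: Sometimes true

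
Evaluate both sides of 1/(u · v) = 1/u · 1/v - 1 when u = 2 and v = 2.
LHS = 1/(2 · 2) = 1/4
RHS = 1/2 · 1/2 - 1 = -3/4

LHS ≠ RHS, so the equation does not hold here.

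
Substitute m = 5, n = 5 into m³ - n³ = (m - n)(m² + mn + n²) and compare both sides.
LHS = 5³ - 5³ = 0
RHS = (5 - 5)(5² + 5·5 + 5²) = 0

LHS = RHS: the two sides agree.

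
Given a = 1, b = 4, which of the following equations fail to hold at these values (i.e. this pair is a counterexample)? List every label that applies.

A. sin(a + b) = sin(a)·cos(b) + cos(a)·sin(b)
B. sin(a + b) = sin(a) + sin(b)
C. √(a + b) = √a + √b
B, C

Evaluating each claim at the given values:
A. LHS = sin(5) ≈ -0.9589, RHS = sin(1)·cos(4) + sin(4)·cos(1) ≈ -0.9589 → holds here (LHS = RHS)
B. LHS = sin(5) ≈ -0.9589, RHS = sin(4) + sin(1) ≈ 0.08467 → fails here (LHS ≠ RHS)
C. LHS = √(5) ≈ 2.236, RHS = 3 → fails here (LHS ≠ RHS)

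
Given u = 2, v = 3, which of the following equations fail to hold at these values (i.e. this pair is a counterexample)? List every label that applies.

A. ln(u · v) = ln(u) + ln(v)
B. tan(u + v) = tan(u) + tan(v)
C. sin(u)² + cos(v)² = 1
Evaluating each claim at the given values:
A. LHS = ln(6) ≈ 1.792, RHS = ln(2) + ln(3) ≈ 1.792 → holds here (LHS = RHS)
B. LHS = tan(5) ≈ -3.381, RHS = tan(2) + tan(3) ≈ -2.328 → fails here (LHS ≠ RHS)
C. LHS = sin(2)² + cos(3)² ≈ 1.807, RHS = 1 → fails here (LHS ≠ RHS)

Answer: B, C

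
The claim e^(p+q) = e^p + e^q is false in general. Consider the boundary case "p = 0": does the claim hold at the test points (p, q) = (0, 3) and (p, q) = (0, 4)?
At (0, 3): LHS = e^3 ≈ 20.09 ≠ RHS = 1 + e^3 ≈ 21.09
At (0, 4): LHS = e^4 ≈ 54.6 ≠ RHS = 1 + e^4 ≈ 55.6

Answer: No, fails at both test points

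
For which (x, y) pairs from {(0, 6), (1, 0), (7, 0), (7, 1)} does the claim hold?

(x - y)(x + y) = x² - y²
Testing each pair:
(0, 6): LHS = -36, RHS = -36 → holds
(1, 0): LHS = 1, RHS = 1 → holds
(7, 0): LHS = 49, RHS = 49 → holds
(7, 1): LHS = 48, RHS = 48 → holds

Every pair satisfies the claim.

Answer: All pairs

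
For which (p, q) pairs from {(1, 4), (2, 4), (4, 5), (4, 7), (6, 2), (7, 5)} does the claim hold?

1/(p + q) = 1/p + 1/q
None

Testing each pair:
(1, 4): LHS = 1/5, RHS = 5/4 → fails
(2, 4): LHS = 1/6, RHS = 3/4 → fails
(4, 5): LHS = 1/9, RHS = 9/20 → fails
(4, 7): LHS = 1/11, RHS = 11/28 → fails
(6, 2): LHS = 1/8, RHS = 2/3 → fails
(7, 5): LHS = 1/12, RHS = 12/35 → fails

No pair satisfies the claim.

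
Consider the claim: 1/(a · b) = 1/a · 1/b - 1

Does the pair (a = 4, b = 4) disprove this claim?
Yes

Substituting a = 4, b = 4:
LHS = 1/(4 · 4) = 1/16
RHS = 1/4 · 1/4 - 1 = -15/16

Since LHS ≠ RHS, this pair disproves the claim.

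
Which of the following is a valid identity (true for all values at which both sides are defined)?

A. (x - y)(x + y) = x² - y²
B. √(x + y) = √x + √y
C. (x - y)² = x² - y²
A

A: holds — e.g. at (2, 5), both sides equal -21.
B: fails at (3, 3) — LHS = √(6) ≈ 2.449, RHS = 2·√(3) ≈ 3.464.
C: fails at (2, 4) — LHS = 4, RHS = -12.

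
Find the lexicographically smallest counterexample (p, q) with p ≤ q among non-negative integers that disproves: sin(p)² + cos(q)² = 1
At (0, 0): both sides equal 1, so it holds there.

Substituting (0, 1) into the claim:
LHS = sin(0)² + cos(1)² = cos(1)² ≈ 0.2919
RHS = 1

Since LHS ≠ RHS, this pair disproves the claim, and no lexicographically smaller pair (p ≤ q, non-negative integers) does.

For instance (3, 7) is also a counterexample (LHS = sin(3)² + cos(7)² ≈ 0.5883, RHS = 1), but it's lexicographically larger.

Answer: (p, q) = (0, 1)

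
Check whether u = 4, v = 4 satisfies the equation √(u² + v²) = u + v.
Fails

Substituting u = 4, v = 4:

LHS = √(4² + 4²) = 4·√(2) ≈ 5.657
RHS = 4 + 4 = 8

LHS ≠ RHS, so the equation does not hold at this point.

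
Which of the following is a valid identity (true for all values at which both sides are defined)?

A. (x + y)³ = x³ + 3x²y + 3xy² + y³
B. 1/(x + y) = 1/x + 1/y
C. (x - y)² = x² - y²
A

A: holds — e.g. at (3, 3), both sides equal 216.
B: fails at (2, 2) — LHS = 1/4, RHS = 1.
C: fails at (2, 3) — LHS = 1, RHS = -5.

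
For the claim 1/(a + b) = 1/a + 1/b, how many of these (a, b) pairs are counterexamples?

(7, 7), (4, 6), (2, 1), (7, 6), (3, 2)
Testing each pair:
(7, 7): LHS = 1/14, RHS = 2/7 → counterexample
(4, 6): LHS = 1/10, RHS = 5/12 → counterexample
(2, 1): LHS = 1/3, RHS = 3/2 → counterexample
(7, 6): LHS = 1/13, RHS = 13/42 → counterexample
(3, 2): LHS = 1/5, RHS = 5/6 → counterexample

That makes 5 counterexamples.

Answer: 5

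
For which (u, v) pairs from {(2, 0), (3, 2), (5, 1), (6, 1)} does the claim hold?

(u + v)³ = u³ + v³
(2, 0)

Testing each pair:
(2, 0): LHS = 8, RHS = 8 → holds
(3, 2): LHS = 125, RHS = 35 → fails
(5, 1): LHS = 216, RHS = 126 → fails
(6, 1): LHS = 343, RHS = 217 → fails

1 of 4 pairs satisfies the claim.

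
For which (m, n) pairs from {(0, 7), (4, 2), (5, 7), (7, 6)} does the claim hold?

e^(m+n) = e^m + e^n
Testing each pair:
(0, 7): LHS = e^7 ≈ 1097, RHS = 1 + e^7 ≈ 1098 → fails
(4, 2): LHS = e^6 ≈ 403.4, RHS = e^2 + e^4 ≈ 61.99 → fails
(5, 7): LHS = e^12 ≈ 162754.8, RHS = e^5 + e^7 ≈ 1245 → fails
(7, 6): LHS = e^13 ≈ 442413.4, RHS = e^6 + e^7 ≈ 1500 → fails

No pair satisfies the claim.

Answer: None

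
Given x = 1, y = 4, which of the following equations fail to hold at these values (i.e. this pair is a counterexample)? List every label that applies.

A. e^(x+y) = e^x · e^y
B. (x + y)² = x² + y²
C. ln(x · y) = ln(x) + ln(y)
Evaluating each claim at the given values:
A. LHS = e^5 ≈ 148.4, RHS = e^5 ≈ 148.4 → holds here (LHS = RHS)
B. LHS = 25, RHS = 17 → fails here (LHS ≠ RHS)
C. LHS = ln(4) ≈ 1.386, RHS = ln(4) ≈ 1.386 → holds here (LHS = RHS)

Answer: B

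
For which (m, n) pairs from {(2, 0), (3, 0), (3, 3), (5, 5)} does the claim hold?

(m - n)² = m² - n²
Testing each pair:
(2, 0): LHS = 4, RHS = 4 → holds
(3, 0): LHS = 9, RHS = 9 → holds
(3, 3): LHS = 0, RHS = 0 → holds
(5, 5): LHS = 0, RHS = 0 → holds

Every pair satisfies the claim.

Answer: All pairs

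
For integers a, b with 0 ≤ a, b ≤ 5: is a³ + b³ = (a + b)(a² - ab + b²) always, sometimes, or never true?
The identity holds for every pair in the range. For instance at (a, b) = (5, 2): both sides equal 133.

Answer: Always true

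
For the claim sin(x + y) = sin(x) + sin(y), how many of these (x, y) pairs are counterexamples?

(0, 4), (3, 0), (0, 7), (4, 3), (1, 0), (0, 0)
1

Testing each pair:
(0, 4): LHS = sin(4) ≈ -0.7568, RHS = sin(4) ≈ -0.7568 → satisfies claim
(3, 0): LHS = sin(3) ≈ 0.1411, RHS = sin(3) ≈ 0.1411 → satisfies claim
(0, 7): LHS = sin(7) ≈ 0.657, RHS = sin(7) ≈ 0.657 → satisfies claim
(4, 3): LHS = sin(7) ≈ 0.657, RHS = sin(4) + sin(3) ≈ -0.6157 → counterexample
(1, 0): LHS = sin(1) ≈ 0.8415, RHS = sin(1) ≈ 0.8415 → satisfies claim
(0, 0): LHS = 0, RHS = 0 → satisfies claim

That makes 1 counterexample.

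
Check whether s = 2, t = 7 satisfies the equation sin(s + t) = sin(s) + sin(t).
Fails

Substituting s = 2, t = 7:

LHS = sin(2 + 7) = sin(9) ≈ 0.4121
RHS = sin(2) + sin(7) ≈ 1.566

LHS ≠ RHS, so the equation does not hold at this point.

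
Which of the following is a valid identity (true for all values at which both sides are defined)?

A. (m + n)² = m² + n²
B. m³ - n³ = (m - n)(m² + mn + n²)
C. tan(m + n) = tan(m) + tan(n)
A: fails at (4, 5) — LHS = 81, RHS = 41.
B: holds — e.g. at (4, 6), both sides equal -152.
C: fails at (1, 1) — LHS = tan(2) ≈ -2.185, RHS = 2·tan(1) ≈ 3.115.

Answer: B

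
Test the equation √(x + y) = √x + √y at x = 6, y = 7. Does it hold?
Substituting x = 6, y = 7:

LHS = √(6 + 7) = √(13) ≈ 3.606
RHS = √6 + √7 = √(6) + √(7) ≈ 5.095

LHS ≠ RHS, so the equation does not hold at this point.

Answer: Fails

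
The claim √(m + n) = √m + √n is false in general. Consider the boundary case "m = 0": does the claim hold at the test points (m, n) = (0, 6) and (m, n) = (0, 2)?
Yes, holds at both test points

At (0, 6): LHS = √(6) ≈ 2.449, RHS = √(6) ≈ 2.449 → equal
At (0, 2): LHS = √(2) ≈ 1.414, RHS = √(2) ≈ 1.414 → equal

So the claim does hold at both of these boundary points, even though it is not an identity.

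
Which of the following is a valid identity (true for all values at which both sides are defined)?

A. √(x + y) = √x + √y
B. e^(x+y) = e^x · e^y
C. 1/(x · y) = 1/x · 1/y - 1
B

A: fails at (2, 2) — LHS = 2, RHS = 2·√(2) ≈ 2.828.
B: holds — e.g. at (2, 7), both sides equal e^9 ≈ 8103.
C: fails at (2, 2) — LHS = 1/4, RHS = -3/4.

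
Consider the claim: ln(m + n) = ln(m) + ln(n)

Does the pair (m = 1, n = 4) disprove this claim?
Yes

Substituting m = 1, n = 4:
LHS = ln(1 + 4) = ln(5) ≈ 1.609
RHS = ln(1) + ln(4) = ln(4) ≈ 1.386

Since LHS ≠ RHS, this pair disproves the claim.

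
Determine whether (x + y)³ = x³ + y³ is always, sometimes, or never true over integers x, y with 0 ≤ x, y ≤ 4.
Sometimes true

It holds at (x, y) = (0, 1) (both sides equal 1), but fails at (x, y) = (1, 1) (LHS = 8, RHS = 2).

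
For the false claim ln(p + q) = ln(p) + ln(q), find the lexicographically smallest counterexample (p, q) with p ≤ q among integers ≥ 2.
(p, q) = (2, 3)

At (2, 2): both sides equal ln(4) ≈ 1.386, so it holds there.

Substituting (2, 3) into the claim:
LHS = ln(2 + 3) = ln(5) ≈ 1.609
RHS = ln(2) + ln(3) ≈ 1.792

Since LHS ≠ RHS, this pair disproves the claim, and no lexicographically smaller pair (p ≤ q, integers ≥ 2) does.

For instance (4, 4) is also a counterexample (LHS = ln(8) ≈ 2.079, RHS = 2·ln(4) ≈ 2.773), but it's lexicographically larger.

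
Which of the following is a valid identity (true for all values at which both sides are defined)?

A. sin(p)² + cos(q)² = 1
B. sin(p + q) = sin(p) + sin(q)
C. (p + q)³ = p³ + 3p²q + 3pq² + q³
C

A: fails at (1, 4) — LHS = cos(4)² + sin(1)² ≈ 1.135, RHS = 1.
B: fails at (1, 4) — LHS = sin(5) ≈ -0.9589, RHS = sin(4) + sin(1) ≈ 0.08467.
C: holds — e.g. at (5, 8), both sides equal 2197.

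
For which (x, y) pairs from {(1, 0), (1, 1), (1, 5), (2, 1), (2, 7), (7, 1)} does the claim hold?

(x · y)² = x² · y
(1, 0), (1, 1), (2, 1), (7, 1)

Testing each pair:
(1, 0): LHS = 0, RHS = 0 → holds
(1, 1): LHS = 1, RHS = 1 → holds
(1, 5): LHS = 25, RHS = 5 → fails
(2, 1): LHS = 4, RHS = 4 → holds
(2, 7): LHS = 196, RHS = 28 → fails
(7, 1): LHS = 49, RHS = 49 → holds

4 of 6 pairs satisfy the claim.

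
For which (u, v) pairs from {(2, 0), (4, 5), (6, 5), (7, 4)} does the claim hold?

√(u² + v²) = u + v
Testing each pair:
(2, 0): LHS = 2, RHS = 2 → holds
(4, 5): LHS = √(41) ≈ 6.403, RHS = 9 → fails
(6, 5): LHS = √(61) ≈ 7.81, RHS = 11 → fails
(7, 4): LHS = √(65) ≈ 8.062, RHS = 11 → fails

1 of 4 pairs satisfies the claim.

Answer: (2, 0)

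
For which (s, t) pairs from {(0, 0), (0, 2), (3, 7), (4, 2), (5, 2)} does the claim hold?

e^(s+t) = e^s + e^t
None

Testing each pair:
(0, 0): LHS = 1, RHS = 2 → fails
(0, 2): LHS = e^2 ≈ 7.389, RHS = 1 + e^2 ≈ 8.389 → fails
(3, 7): LHS = e^10 ≈ 22026.5, RHS = e^3 + e^7 ≈ 1117 → fails
(4, 2): LHS = e^6 ≈ 403.4, RHS = e^2 + e^4 ≈ 61.99 → fails
(5, 2): LHS = e^7 ≈ 1097, RHS = e^2 + e^5 ≈ 155.8 → fails

No pair satisfies the claim.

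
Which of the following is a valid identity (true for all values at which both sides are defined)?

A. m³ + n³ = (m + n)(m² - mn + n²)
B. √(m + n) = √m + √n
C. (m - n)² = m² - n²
A: holds — e.g. at (1, 3), both sides equal 28.
B: fails at (2, 4) — LHS = √(6) ≈ 2.449, RHS = √(2) + 2 ≈ 3.414.
C: fails at (2, 4) — LHS = 4, RHS = -12.

Answer: A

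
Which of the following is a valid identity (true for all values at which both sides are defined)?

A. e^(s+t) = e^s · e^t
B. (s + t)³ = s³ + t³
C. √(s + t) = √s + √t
A

A: holds — e.g. at (1, 1), both sides equal e^2 ≈ 7.389.
B: fails at (5, 5) — LHS = 1000, RHS = 250.
C: fails at (3, 4) — LHS = √(7) ≈ 2.646, RHS = √(3) + 2 ≈ 3.732.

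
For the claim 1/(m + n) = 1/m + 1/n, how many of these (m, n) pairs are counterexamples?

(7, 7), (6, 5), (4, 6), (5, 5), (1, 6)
5

Testing each pair:
(7, 7): LHS = 1/14, RHS = 2/7 → counterexample
(6, 5): LHS = 1/11, RHS = 11/30 → counterexample
(4, 6): LHS = 1/10, RHS = 5/12 → counterexample
(5, 5): LHS = 1/10, RHS = 2/5 → counterexample
(1, 6): LHS = 1/7, RHS = 7/6 → counterexample

That makes 5 counterexamples.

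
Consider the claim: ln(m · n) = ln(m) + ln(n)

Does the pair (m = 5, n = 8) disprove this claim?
No

Substituting m = 5, n = 8:
LHS = ln(5 · 8) = ln(40) ≈ 3.689
RHS = ln(5) + ln(8) ≈ 3.689

The sides agree, so this pair does not disprove the claim.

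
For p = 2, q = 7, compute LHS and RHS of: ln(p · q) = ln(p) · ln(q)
LHS = ln(2 · 7) = ln(14) ≈ 2.639
RHS = ln(2) · ln(7) ≈ 1.349

LHS ≠ RHS (they differ by about 1.29), so the equation does not hold here.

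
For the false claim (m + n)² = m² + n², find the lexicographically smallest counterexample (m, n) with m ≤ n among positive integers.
(m, n) = (1, 1)

Substituting (1, 1) into the claim:
LHS = (1 + 1)² = 4
RHS = 1² + 1² = 2

Since LHS ≠ RHS, this pair disproves the claim, and no lexicographically smaller pair (m ≤ n, positive integers) does.

For instance (1, 6) is also a counterexample (LHS = 49, RHS = 37), but it's lexicographically larger.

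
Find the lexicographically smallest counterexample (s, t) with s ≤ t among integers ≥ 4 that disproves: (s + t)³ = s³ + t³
(s, t) = (4, 4)

Substituting (4, 4) into the claim:
LHS = (4 + 4)³ = 512
RHS = 4³ + 4³ = 128

Since LHS ≠ RHS, this pair disproves the claim, and no lexicographically smaller pair (s ≤ t, integers ≥ 4) does.

For instance (8, 8) is also a counterexample (LHS = 4096, RHS = 1024), but it's lexicographically larger.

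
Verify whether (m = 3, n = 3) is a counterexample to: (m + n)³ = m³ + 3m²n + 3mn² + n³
No

Substituting m = 3, n = 3:
LHS = (3 + 3)³ = 216
RHS = 3³ + 3·3²·3 + 3·3·3² + 3³ = 216

The sides agree, so this pair does not disprove the claim.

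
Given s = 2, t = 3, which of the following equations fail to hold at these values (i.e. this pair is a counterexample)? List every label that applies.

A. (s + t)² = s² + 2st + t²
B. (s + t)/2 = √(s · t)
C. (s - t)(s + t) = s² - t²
B

Evaluating each claim at the given values:
A. LHS = 25, RHS = 25 → holds here (LHS = RHS)
B. LHS = 5/2, RHS = √(6) ≈ 2.449 → fails here (LHS ≠ RHS)
C. LHS = -5, RHS = -5 → holds here (LHS = RHS)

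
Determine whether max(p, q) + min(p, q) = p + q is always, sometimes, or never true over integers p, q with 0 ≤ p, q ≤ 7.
Always true

The identity holds for every pair in the range. For instance at (p, q) = (0, 1): both sides equal 1.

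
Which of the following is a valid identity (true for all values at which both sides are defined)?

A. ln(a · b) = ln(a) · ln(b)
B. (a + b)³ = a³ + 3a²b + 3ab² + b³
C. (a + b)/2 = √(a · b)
B

A: fails at (2, 7) — LHS = ln(14) ≈ 2.639, RHS = ln(2)·ln(7) ≈ 1.349.
B: holds — e.g. at (4, 6), both sides equal 1000.
C: fails at (0, 1) — LHS = 1/2, RHS = 0.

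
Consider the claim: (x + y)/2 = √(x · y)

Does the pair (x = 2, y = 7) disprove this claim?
Substituting x = 2, y = 7:
LHS = (2 + 7)/2 = 9/2
RHS = √(2 · 7) = √(14) ≈ 3.742

Since LHS ≠ RHS, this pair disproves the claim.

Answer: Yes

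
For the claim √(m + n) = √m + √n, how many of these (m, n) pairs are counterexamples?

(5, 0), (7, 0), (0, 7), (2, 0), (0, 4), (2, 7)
Testing each pair:
(5, 0): LHS = √(5) ≈ 2.236, RHS = √(5) ≈ 2.236 → satisfies claim
(7, 0): LHS = √(7) ≈ 2.646, RHS = √(7) ≈ 2.646 → satisfies claim
(0, 7): LHS = √(7) ≈ 2.646, RHS = √(7) ≈ 2.646 → satisfies claim
(2, 0): LHS = √(2) ≈ 1.414, RHS = √(2) ≈ 1.414 → satisfies claim
(0, 4): LHS = 2, RHS = 2 → satisfies claim
(2, 7): LHS = 3, RHS = √(2) + √(7) ≈ 4.06 → counterexample

That makes 1 counterexample.

Answer: 1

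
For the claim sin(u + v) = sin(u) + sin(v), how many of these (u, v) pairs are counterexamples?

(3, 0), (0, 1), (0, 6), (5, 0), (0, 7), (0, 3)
Testing each pair:
(3, 0): LHS = sin(3) ≈ 0.1411, RHS = sin(3) ≈ 0.1411 → satisfies claim
(0, 1): LHS = sin(1) ≈ 0.8415, RHS = sin(1) ≈ 0.8415 → satisfies claim
(0, 6): LHS = sin(6) ≈ -0.2794, RHS = sin(6) ≈ -0.2794 → satisfies claim
(5, 0): LHS = sin(5) ≈ -0.9589, RHS = sin(5) ≈ -0.9589 → satisfies claim
(0, 7): LHS = sin(7) ≈ 0.657, RHS = sin(7) ≈ 0.657 → satisfies claim
(0, 3): LHS = sin(3) ≈ 0.1411, RHS = sin(3) ≈ 0.1411 → satisfies claim

That makes 0 counterexamples.

Answer: 0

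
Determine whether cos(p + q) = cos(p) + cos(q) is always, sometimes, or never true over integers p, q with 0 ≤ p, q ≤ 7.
The claim fails for every pair in the range. For instance at (p, q) = (2, 0): LHS = cos(2) ≈ -0.4161, RHS = cos(2) + 1 ≈ 0.5839.

Answer: Never true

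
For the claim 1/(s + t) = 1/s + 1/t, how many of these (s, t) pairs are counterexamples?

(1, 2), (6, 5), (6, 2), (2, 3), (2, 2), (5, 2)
Testing each pair:
(1, 2): LHS = 1/3, RHS = 3/2 → counterexample
(6, 5): LHS = 1/11, RHS = 11/30 → counterexample
(6, 2): LHS = 1/8, RHS = 2/3 → counterexample
(2, 3): LHS = 1/5, RHS = 5/6 → counterexample
(2, 2): LHS = 1/4, RHS = 1 → counterexample
(5, 2): LHS = 1/7, RHS = 7/10 → counterexample

That makes 6 counterexamples.

Answer: 6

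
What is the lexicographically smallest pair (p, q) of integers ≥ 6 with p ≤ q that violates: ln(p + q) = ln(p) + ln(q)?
Substituting (6, 6) into the claim:
LHS = ln(6 + 6) = ln(12) ≈ 2.485
RHS = ln(6) + ln(6) = 2·ln(6) ≈ 3.584

Since LHS ≠ RHS, this pair disproves the claim, and no lexicographically smaller pair (p ≤ q, integers ≥ 6) does.

For instance (12, 13) is also a counterexample (LHS = ln(25) ≈ 3.219, RHS = ln(12) + ln(13) ≈ 5.05), but it's lexicographically larger.

Answer: (p, q) = (6, 6)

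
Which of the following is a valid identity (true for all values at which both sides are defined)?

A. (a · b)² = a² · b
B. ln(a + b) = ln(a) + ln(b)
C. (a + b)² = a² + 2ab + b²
C

A: fails at (2, 4) — LHS = 64, RHS = 16.
B: fails at (3, 5) — LHS = ln(8) ≈ 2.079, RHS = ln(3) + ln(5) ≈ 2.708.
C: holds — e.g. at (2, 7), both sides equal 81.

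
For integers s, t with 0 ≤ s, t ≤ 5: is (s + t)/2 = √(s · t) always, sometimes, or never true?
It holds at (s, t) = (5, 5) (both sides equal 5), but fails at (s, t) = (0, 5) (LHS = 5/2, RHS = 0).

Answer: Sometimes true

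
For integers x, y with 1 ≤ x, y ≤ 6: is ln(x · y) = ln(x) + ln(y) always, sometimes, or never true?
Always true

The identity holds for every pair in the range. For instance at (x, y) = (2, 3): both sides equal ln(6) ≈ 1.792.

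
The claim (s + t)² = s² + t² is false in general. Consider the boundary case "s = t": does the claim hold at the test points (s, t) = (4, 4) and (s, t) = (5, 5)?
At (4, 4): LHS = 64 ≠ RHS = 32
At (5, 5): LHS = 100 ≠ RHS = 50

Answer: No, fails at both test points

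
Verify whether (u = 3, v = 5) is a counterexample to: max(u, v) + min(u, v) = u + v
No

Substituting u = 3, v = 5:
LHS = max(3, 5) + min(3, 5) = 8
RHS = 3 + 5 = 8

The sides agree, so this pair does not disprove the claim.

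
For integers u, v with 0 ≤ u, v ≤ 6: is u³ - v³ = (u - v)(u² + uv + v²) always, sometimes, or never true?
The identity holds for every pair in the range. For instance at (u, v) = (5, 6): both sides equal -91.

Answer: Always true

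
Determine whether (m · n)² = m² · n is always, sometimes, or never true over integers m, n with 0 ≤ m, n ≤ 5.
It holds at (m, n) = (5, 1) (both sides equal 25), but fails at (m, n) = (4, 3) (LHS = 144, RHS = 48).

Answer: Sometimes true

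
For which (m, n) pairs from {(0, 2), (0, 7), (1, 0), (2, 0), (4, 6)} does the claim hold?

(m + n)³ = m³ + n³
(0, 2), (0, 7), (1, 0), (2, 0)

Testing each pair:
(0, 2): LHS = 8, RHS = 8 → holds
(0, 7): LHS = 343, RHS = 343 → holds
(1, 0): LHS = 1, RHS = 1 → holds
(2, 0): LHS = 8, RHS = 8 → holds
(4, 6): LHS = 1000, RHS = 280 → fails

4 of 5 pairs satisfy the claim.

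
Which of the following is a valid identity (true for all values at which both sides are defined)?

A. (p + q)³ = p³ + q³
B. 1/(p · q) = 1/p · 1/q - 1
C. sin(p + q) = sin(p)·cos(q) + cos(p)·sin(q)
A: fails at (4, 6) — LHS = 1000, RHS = 280.
B: fails at (3, 7) — LHS = 1/21, RHS = -20/21.
C: holds — e.g. at (1, 3), both sides equal sin(4) ≈ -0.7568.

Answer: C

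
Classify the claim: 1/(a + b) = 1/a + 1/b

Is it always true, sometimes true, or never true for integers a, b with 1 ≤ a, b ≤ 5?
Never true

The claim fails for every pair in the range. For instance at (a, b) = (4, 3): LHS = 1/7, RHS = 7/12.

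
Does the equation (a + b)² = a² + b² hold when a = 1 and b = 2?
Substituting a = 1, b = 2:

LHS = (1 + 2)² = 9
RHS = 1² + 2² = 5

LHS ≠ RHS, so the equation does not hold at this point.

Answer: Fails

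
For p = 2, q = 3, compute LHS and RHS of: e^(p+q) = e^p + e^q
LHS = e^(2+3) = e^5 ≈ 148.4
RHS = e^2 + e^3 ≈ 27.47

LHS ≠ RHS (they differ by about 120.9), so the equation does not hold here.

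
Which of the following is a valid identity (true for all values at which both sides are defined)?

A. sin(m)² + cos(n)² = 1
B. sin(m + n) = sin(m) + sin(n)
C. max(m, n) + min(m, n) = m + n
A: fails at (4, 6) — LHS = sin(4)² + cos(6)² ≈ 1.495, RHS = 1.
B: fails at (4, 6) — LHS = sin(10) ≈ -0.544, RHS = sin(4) + sin(6) ≈ -1.036.
C: holds — e.g. at (3, 5), both sides equal 8.

Answer: C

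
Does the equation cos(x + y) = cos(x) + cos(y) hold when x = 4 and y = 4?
Substituting x = 4, y = 4:

LHS = cos(4 + 4) = cos(8) ≈ -0.1455
RHS = cos(4) + cos(4) = 2·cos(4) ≈ -1.307

LHS ≠ RHS, so the equation does not hold at this point.

Answer: Fails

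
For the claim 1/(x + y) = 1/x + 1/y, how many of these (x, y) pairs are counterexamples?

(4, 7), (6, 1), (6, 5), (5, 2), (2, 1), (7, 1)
6

Testing each pair:
(4, 7): LHS = 1/11, RHS = 11/28 → counterexample
(6, 1): LHS = 1/7, RHS = 7/6 → counterexample
(6, 5): LHS = 1/11, RHS = 11/30 → counterexample
(5, 2): LHS = 1/7, RHS = 7/10 → counterexample
(2, 1): LHS = 1/3, RHS = 3/2 → counterexample
(7, 1): LHS = 1/8, RHS = 8/7 → counterexample

That makes 6 counterexamples.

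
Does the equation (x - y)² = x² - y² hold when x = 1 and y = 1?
Holds

Substituting x = 1, y = 1:

LHS = (1 - 1)² = 0
RHS = 1² - 1² = 0

LHS = RHS, so the equation holds at this point.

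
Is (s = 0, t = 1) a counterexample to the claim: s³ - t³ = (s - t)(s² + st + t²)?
No

Substituting s = 0, t = 1:
LHS = 0³ - 1³ = -1
RHS = (0 - 1)(0² + 0·1 + 1²) = -1

The sides agree, so this pair does not disprove the claim.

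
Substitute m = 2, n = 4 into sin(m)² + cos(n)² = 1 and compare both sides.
LHS = sin(2)² + cos(4)² ≈ 1.254
RHS = 1

LHS ≠ RHS (they differ by about 0.2541), so the equation does not hold here.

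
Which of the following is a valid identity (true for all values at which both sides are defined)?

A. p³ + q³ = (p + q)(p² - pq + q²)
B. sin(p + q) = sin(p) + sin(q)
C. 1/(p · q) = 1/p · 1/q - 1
A

A: holds — e.g. at (3, 4), both sides equal 91.
B: fails at (1, 2) — LHS = sin(3) ≈ 0.1411, RHS = sin(1) + sin(2) ≈ 1.751.
C: fails at (4, 6) — LHS = 1/24, RHS = -23/24.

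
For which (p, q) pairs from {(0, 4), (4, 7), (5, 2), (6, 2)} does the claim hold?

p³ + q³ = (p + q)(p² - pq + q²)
Testing each pair:
(0, 4): LHS = 64, RHS = 64 → holds
(4, 7): LHS = 407, RHS = 407 → holds
(5, 2): LHS = 133, RHS = 133 → holds
(6, 2): LHS = 224, RHS = 224 → holds

Every pair satisfies the claim.

Answer: All pairs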